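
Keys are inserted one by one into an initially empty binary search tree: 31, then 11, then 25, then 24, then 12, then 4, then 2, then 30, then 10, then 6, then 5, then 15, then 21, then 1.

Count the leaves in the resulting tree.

4

31: root
11: left child of 31 (depth 1)
25: right child of 11 (depth 2)
24: left child of 25 (depth 3)
12: left child of 24 (depth 4)
4: left child of 11 (depth 2)
2: left child of 4 (depth 3)
30: right child of 25 (depth 3)
10: right child of 4 (depth 3)
6: left child of 10 (depth 4)
5: left child of 6 (depth 5)
15: right child of 12 (depth 5)
21: right child of 15 (depth 6)
1: left child of 2 (depth 4)

Leaves: 1, 5, 21, 30 — 4 in total.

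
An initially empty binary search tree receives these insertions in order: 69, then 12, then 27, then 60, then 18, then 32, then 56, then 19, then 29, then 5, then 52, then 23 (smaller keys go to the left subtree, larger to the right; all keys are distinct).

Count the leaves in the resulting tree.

4

Insert 69: tree is empty, so 69 becomes the root.
Insert 12: 12 < 69 → go left. Place as left child of 69.
Insert 27: 27 < 69 → go left; 27 > 12 → go right. Place as right child of 12.
Insert 60: 60 < 69 → go left; 60 > 12 → go right; 60 > 27 → go right. Place as right child of 27.
Insert 18: 18 < 69 → go left; 18 > 12 → go right; 18 < 27 → go left. Place as left child of 27.
Insert 32: 32 < 69 → go left; 32 > 12 → go right; 32 > 27 → go right; 32 < 60 → go left. Place as left child of 60.
Insert 56: 56 < 69 → go left; 56 > 12 → go right; 56 > 27 → go right; 56 < 60 → go left; 56 > 32 → go right. Place as right child of 32.
Insert 19: 19 < 69 → go left; 19 > 12 → go right; 19 < 27 → go left; 19 > 18 → go right. Place as right child of 18.
Insert 29: 29 < 69 → go left; 29 > 12 → go right; 29 > 27 → go right; 29 < 60 → go left; 29 < 32 → go left. Place as left child of 32.
Insert 5: 5 < 69 → go left; 5 < 12 → go left. Place as left child of 12.
Insert 52: 52 < 69 → go left; 52 > 12 → go right; 52 > 27 → go right; 52 < 60 → go left; 52 > 32 → go right; 52 < 56 → go left. Place as left child of 56.
Insert 23: 23 < 69 → go left; 23 > 12 → go right; 23 < 27 → go left; 23 > 18 → go right; 23 > 19 → go right. Place as right child of 19.

Leaves: 5, 23, 29, 52 — 4 in total.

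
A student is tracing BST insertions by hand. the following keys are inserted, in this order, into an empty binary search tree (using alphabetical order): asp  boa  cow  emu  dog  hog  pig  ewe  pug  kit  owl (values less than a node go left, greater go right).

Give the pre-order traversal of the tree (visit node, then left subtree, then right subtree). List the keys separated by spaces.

asp: root
boa: right child of asp (depth 1)
cow: right child of boa (depth 2)
emu: right child of cow (depth 3)
dog: left child of emu (depth 4)
hog: right child of emu (depth 4)
pig: right child of hog (depth 5)
ewe: left child of hog (depth 5)
pug: right child of pig (depth 6)
kit: left child of pig (depth 6)
owl: right child of kit (depth 7)

asp boa cow emu dog hog ewe pig kit owl pug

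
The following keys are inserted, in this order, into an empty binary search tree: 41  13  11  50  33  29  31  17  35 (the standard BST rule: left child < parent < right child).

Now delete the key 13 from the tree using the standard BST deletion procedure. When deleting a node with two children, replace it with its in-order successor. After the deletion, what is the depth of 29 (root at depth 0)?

41: root
13: left child of 41 (depth 1)
11: left child of 13 (depth 2)
50: right child of 41 (depth 1)
33: right child of 13 (depth 2)
29: left child of 33 (depth 3)
31: right child of 29 (depth 4)
17: left child of 29 (depth 4)
35: right child of 33 (depth 3)

Delete 13 (two children — replace with in-order successor).
After deletion, path to 29: 41 → 17 → 33 → 29.

3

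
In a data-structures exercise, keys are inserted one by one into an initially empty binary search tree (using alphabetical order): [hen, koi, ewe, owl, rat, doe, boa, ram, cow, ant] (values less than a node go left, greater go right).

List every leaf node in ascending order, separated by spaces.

ant cow ram

Insert hen: tree is empty, so hen becomes the root.
Insert koi: koi > hen → go right. Place as right child of hen.
Insert ewe: ewe < hen → go left. Place as left child of hen.
Insert owl: owl > hen → go right; owl > koi → go right. Place as right child of koi.
Insert rat: rat > hen → go right; rat > koi → go right; rat > owl → go right. Place as right child of owl.
Insert doe: doe < hen → go left; doe < ewe → go left. Place as left child of ewe.
Insert boa: boa < hen → go left; boa < ewe → go left; boa < doe → go left. Place as left child of doe.
Insert ram: ram > hen → go right; ram > koi → go right; ram > owl → go right; ram < rat → go left. Place as left child of rat.
Insert cow: cow < hen → go left; cow < ewe → go left; cow < doe → go left; cow > boa → go right. Place as right child of boa.
Insert ant: ant < hen → go left; ant < ewe → go left; ant < doe → go left; ant < boa → go left. Place as left child of boa.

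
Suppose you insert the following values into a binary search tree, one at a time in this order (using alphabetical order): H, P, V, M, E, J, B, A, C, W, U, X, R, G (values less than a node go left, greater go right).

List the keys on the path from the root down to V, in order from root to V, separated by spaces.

H P V

H: root
P: right child of H (depth 1)
V: right child of P (depth 2)
M: left child of P (depth 2)
E: left child of H (depth 1)
J: left child of M (depth 3)
B: left child of E (depth 2)
A: left child of B (depth 3)
C: right child of B (depth 3)
W: right child of V (depth 3)
U: left child of V (depth 3)
X: right child of W (depth 4)
R: left child of U (depth 4)
G: right child of E (depth 2)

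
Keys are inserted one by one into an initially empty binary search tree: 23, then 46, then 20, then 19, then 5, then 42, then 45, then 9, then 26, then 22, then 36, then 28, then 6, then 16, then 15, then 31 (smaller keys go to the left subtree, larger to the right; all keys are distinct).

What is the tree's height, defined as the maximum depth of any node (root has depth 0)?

6

Insert 23: tree is empty, so 23 becomes the root.
Insert 46: 46 > 23 → go right. Place as right child of 23.
Insert 20: 20 < 23 → go left. Place as left child of 23.
Insert 19: 19 < 23 → go left; 19 < 20 → go left. Place as left child of 20.
Insert 5: 5 < 23 → go left; 5 < 20 → go left; 5 < 19 → go left. Place as left child of 19.
Insert 42: 42 > 23 → go right; 42 < 46 → go left. Place as left child of 46.
Insert 45: 45 > 23 → go right; 45 < 46 → go left; 45 > 42 → go right. Place as right child of 42.
Insert 9: 9 < 23 → go left; 9 < 20 → go left; 9 < 19 → go left; 9 > 5 → go right. Place as right child of 5.
Insert 26: 26 > 23 → go right; 26 < 46 → go left; 26 < 42 → go left. Place as left child of 42.
Insert 22: 22 < 23 → go left; 22 > 20 → go right. Place as right child of 20.
Insert 36: 36 > 23 → go right; 36 < 46 → go left; 36 < 42 → go left; 36 > 26 → go right. Place as right child of 26.
Insert 28: 28 > 23 → go right; 28 < 46 → go left; 28 < 42 → go left; 28 > 26 → go right; 28 < 36 → go left. Place as left child of 36.
Insert 6: 6 < 23 → go left; 6 < 20 → go left; 6 < 19 → go left; 6 > 5 → go right; 6 < 9 → go left. Place as left child of 9.
Insert 16: 16 < 23 → go left; 16 < 20 → go left; 16 < 19 → go left; 16 > 5 → go right; 16 > 9 → go right. Place as right child of 9.
Insert 15: 15 < 23 → go left; 15 < 20 → go left; 15 < 19 → go left; 15 > 5 → go right; 15 > 9 → go right; 15 < 16 → go left. Place as left child of 16.
Insert 31: 31 > 23 → go right; 31 < 46 → go left; 31 < 42 → go left; 31 > 26 → go right; 31 < 36 → go left; 31 > 28 → go right. Place as right child of 28.

The deepest node is 15 at depth 6.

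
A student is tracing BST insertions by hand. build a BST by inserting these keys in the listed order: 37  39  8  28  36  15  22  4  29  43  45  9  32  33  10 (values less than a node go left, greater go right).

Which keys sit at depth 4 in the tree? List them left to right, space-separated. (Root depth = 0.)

Insert 37: tree is empty, so 37 becomes the root.
Insert 39: 39 > 37 → go right. Place as right child of 37.
Insert 8: 8 < 37 → go left. Place as left child of 37.
Insert 28: 28 < 37 → go left; 28 > 8 → go right. Place as right child of 8.
Insert 36: 36 < 37 → go left; 36 > 8 → go right; 36 > 28 → go right. Place as right child of 28.
Insert 15: 15 < 37 → go left; 15 > 8 → go right; 15 < 28 → go left. Place as left child of 28.
Insert 22: 22 < 37 → go left; 22 > 8 → go right; 22 < 28 → go left; 22 > 15 → go right. Place as right child of 15.
Insert 4: 4 < 37 → go left; 4 < 8 → go left. Place as left child of 8.
Insert 29: 29 < 37 → go left; 29 > 8 → go right; 29 > 28 → go right; 29 < 36 → go left. Place as left child of 36.
Insert 43: 43 > 37 → go right; 43 > 39 → go right. Place as right child of 39.
Insert 45: 45 > 37 → go right; 45 > 39 → go right; 45 > 43 → go right. Place as right child of 43.
Insert 9: 9 < 37 → go left; 9 > 8 → go right; 9 < 28 → go left; 9 < 15 → go left. Place as left child of 15.
Insert 32: 32 < 37 → go left; 32 > 8 → go right; 32 > 28 → go right; 32 < 36 → go left; 32 > 29 → go right. Place as right child of 29.
Insert 33: 33 < 37 → go left; 33 > 8 → go right; 33 > 28 → go right; 33 < 36 → go left; 33 > 29 → go right; 33 > 32 → go right. Place as right child of 32.
Insert 10: 10 < 37 → go left; 10 > 8 → go right; 10 < 28 → go left; 10 < 15 → go left; 10 > 9 → go right. Place as right child of 9.

9 22 29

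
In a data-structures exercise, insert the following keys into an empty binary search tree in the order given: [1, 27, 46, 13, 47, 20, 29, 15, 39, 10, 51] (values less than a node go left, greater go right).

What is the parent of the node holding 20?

Insert 1: tree is empty, so 1 becomes the root.
Insert 27: 27 > 1 → go right. Place as right child of 1.
Insert 46: 46 > 1 → go right; 46 > 27 → go right. Place as right child of 27.
Insert 13: 13 > 1 → go right; 13 < 27 → go left. Place as left child of 27.
Insert 47: 47 > 1 → go right; 47 > 27 → go right; 47 > 46 → go right. Place as right child of 46.
Insert 20: 20 > 1 → go right; 20 < 27 → go left; 20 > 13 → go right. Place as right child of 13.
Insert 29: 29 > 1 → go right; 29 > 27 → go right; 29 < 46 → go left. Place as left child of 46.
Insert 15: 15 > 1 → go right; 15 < 27 → go left; 15 > 13 → go right; 15 < 20 → go left. Place as left child of 20.
Insert 39: 39 > 1 → go right; 39 > 27 → go right; 39 < 46 → go left; 39 > 29 → go right. Place as right child of 29.
Insert 10: 10 > 1 → go right; 10 < 27 → go left; 10 < 13 → go left. Place as left child of 13.
Insert 51: 51 > 1 → go right; 51 > 27 → go right; 51 > 46 → go right; 51 > 47 → go right. Place as right child of 47.

13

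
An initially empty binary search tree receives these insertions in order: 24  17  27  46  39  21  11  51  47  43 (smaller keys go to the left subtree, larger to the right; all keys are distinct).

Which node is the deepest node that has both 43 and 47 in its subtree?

Insert 24: tree is empty, so 24 becomes the root.
Insert 17: 17 < 24 → go left. Place as left child of 24.
Insert 27: 27 > 24 → go right. Place as right child of 24.
Insert 46: 46 > 24 → go right; 46 > 27 → go right. Place as right child of 27.
Insert 39: 39 > 24 → go right; 39 > 27 → go right; 39 < 46 → go left. Place as left child of 46.
Insert 21: 21 < 24 → go left; 21 > 17 → go right. Place as right child of 17.
Insert 11: 11 < 24 → go left; 11 < 17 → go left. Place as left child of 17.
Insert 51: 51 > 24 → go right; 51 > 27 → go right; 51 > 46 → go right. Place as right child of 46.
Insert 47: 47 > 24 → go right; 47 > 27 → go right; 47 > 46 → go right; 47 < 51 → go left. Place as left child of 51.
Insert 43: 43 > 24 → go right; 43 > 27 → go right; 43 < 46 → go left; 43 > 39 → go right. Place as right child of 39.

Path to 43: 24 → 27 → 46 → 39 → 43
Path to 47: 24 → 27 → 46 → 51 → 47
The paths share a prefix ending at 46, then split left and right.

46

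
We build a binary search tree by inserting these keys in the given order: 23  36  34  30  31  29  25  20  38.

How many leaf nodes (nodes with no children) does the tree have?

4

Insert 23: tree is empty, so 23 becomes the root.
Insert 36: 36 > 23 → go right. Place as right child of 23.
Insert 34: 34 > 23 → go right; 34 < 36 → go left. Place as left child of 36.
Insert 30: 30 > 23 → go right; 30 < 36 → go left; 30 < 34 → go left. Place as left child of 34.
Insert 31: 31 > 23 → go right; 31 < 36 → go left; 31 < 34 → go left; 31 > 30 → go right. Place as right child of 30.
Insert 29: 29 > 23 → go right; 29 < 36 → go left; 29 < 34 → go left; 29 < 30 → go left. Place as left child of 30.
Insert 25: 25 > 23 → go right; 25 < 36 → go left; 25 < 34 → go left; 25 < 30 → go left; 25 < 29 → go left. Place as left child of 29.
Insert 20: 20 < 23 → go left. Place as left child of 23.
Insert 38: 38 > 23 → go right; 38 > 36 → go right. Place as right child of 36.

Leaves: 20, 25, 31, 38 — 4 in total.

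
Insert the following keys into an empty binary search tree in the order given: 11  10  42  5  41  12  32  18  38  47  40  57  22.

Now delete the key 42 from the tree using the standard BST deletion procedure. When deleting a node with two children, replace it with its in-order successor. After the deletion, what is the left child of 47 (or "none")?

Resulting structure (node: left, right):
  11: L=10, R=42
  10: L=5, R=–
  42: L=41, R=47
  5: L=–, R=–
  41: L=12, R=–
  12: L=–, R=32
  32: L=18, R=38
  18: L=–, R=22
  38: L=–, R=40
  47: L=–, R=57
  40: L=–, R=–
  57: L=–, R=–
  22: L=–, R=–

Delete 42 (two children — replace with in-order successor).
After deletion, 47's left child: 41.

41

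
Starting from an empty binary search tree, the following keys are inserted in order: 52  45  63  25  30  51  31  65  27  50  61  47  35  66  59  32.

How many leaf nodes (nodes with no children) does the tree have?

52: root
45: left child of 52 (depth 1)
63: right child of 52 (depth 1)
25: left child of 45 (depth 2)
30: right child of 25 (depth 3)
51: right child of 45 (depth 2)
31: right child of 30 (depth 4)
65: right child of 63 (depth 2)
27: left child of 30 (depth 4)
50: left child of 51 (depth 3)
61: left child of 63 (depth 2)
47: left child of 50 (depth 4)
35: right child of 31 (depth 5)
66: right child of 65 (depth 3)
59: left child of 61 (depth 3)
32: left child of 35 (depth 6)

Leaves: 27, 32, 47, 59, 66 — 5 in total.

5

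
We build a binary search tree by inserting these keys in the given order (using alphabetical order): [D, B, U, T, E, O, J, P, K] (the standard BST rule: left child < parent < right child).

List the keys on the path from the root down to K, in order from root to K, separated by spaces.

D: root
B: left child of D (depth 1)
U: right child of D (depth 1)
T: left child of U (depth 2)
E: left child of T (depth 3)
O: right child of E (depth 4)
J: left child of O (depth 5)
P: right child of O (depth 5)
K: right child of J (depth 6)

D U T E O J K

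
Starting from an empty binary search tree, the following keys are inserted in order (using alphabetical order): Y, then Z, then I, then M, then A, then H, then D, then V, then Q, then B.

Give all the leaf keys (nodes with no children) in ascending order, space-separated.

Insert Y: tree is empty, so Y becomes the root.
Insert Z: Z > Y → go right. Place as right child of Y.
Insert I: I < Y → go left. Place as left child of Y.
Insert M: M < Y → go left; M > I → go right. Place as right child of I.
Insert A: A < Y → go left; A < I → go left. Place as left child of I.
Insert H: H < Y → go left; H < I → go left; H > A → go right. Place as right child of A.
Insert D: D < Y → go left; D < I → go left; D > A → go right; D < H → go left. Place as left child of H.
Insert V: V < Y → go left; V > I → go right; V > M → go right. Place as right child of M.
Insert Q: Q < Y → go left; Q > I → go right; Q > M → go right; Q < V → go left. Place as left child of V.
Insert B: B < Y → go left; B < I → go left; B > A → go right; B < H → go left; B < D → go left. Place as left child of D.

B Q Z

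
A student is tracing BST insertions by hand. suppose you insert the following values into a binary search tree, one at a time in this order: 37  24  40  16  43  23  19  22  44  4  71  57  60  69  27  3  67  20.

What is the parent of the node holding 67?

Insert 37: tree is empty, so 37 becomes the root.
Insert 24: 24 < 37 → go left. Place as left child of 37.
Insert 40: 40 > 37 → go right. Place as right child of 37.
Insert 16: 16 < 37 → go left; 16 < 24 → go left. Place as left child of 24.
Insert 43: 43 > 37 → go right; 43 > 40 → go right. Place as right child of 40.
Insert 23: 23 < 37 → go left; 23 < 24 → go left; 23 > 16 → go right. Place as right child of 16.
Insert 19: 19 < 37 → go left; 19 < 24 → go left; 19 > 16 → go right; 19 < 23 → go left. Place as left child of 23.
Insert 22: 22 < 37 → go left; 22 < 24 → go left; 22 > 16 → go right; 22 < 23 → go left; 22 > 19 → go right. Place as right child of 19.
Insert 44: 44 > 37 → go right; 44 > 40 → go right; 44 > 43 → go right. Place as right child of 43.
Insert 4: 4 < 37 → go left; 4 < 24 → go left; 4 < 16 → go left. Place as left child of 16.
Insert 71: 71 > 37 → go right; 71 > 40 → go right; 71 > 43 → go right; 71 > 44 → go right. Place as right child of 44.
Insert 57: 57 > 37 → go right; 57 > 40 → go right; 57 > 43 → go right; 57 > 44 → go right; 57 < 71 → go left. Place as left child of 71.
Insert 60: 60 > 37 → go right; 60 > 40 → go right; 60 > 43 → go right; 60 > 44 → go right; 60 < 71 → go left; 60 > 57 → go right. Place as right child of 57.
Insert 69: 69 > 37 → go right; 69 > 40 → go right; 69 > 43 → go right; 69 > 44 → go right; 69 < 71 → go left; 69 > 57 → go right; 69 > 60 → go right. Place as right child of 60.
Insert 27: 27 < 37 → go left; 27 > 24 → go right. Place as right child of 24.
Insert 3: 3 < 37 → go left; 3 < 24 → go left; 3 < 16 → go left; 3 < 4 → go left. Place as left child of 4.
Insert 67: 67 > 37 → go right; 67 > 40 → go right; 67 > 43 → go right; 67 > 44 → go right; 67 < 71 → go left; 67 > 57 → go right; 67 > 60 → go right; 67 < 69 → go left. Place as left child of 69.
Insert 20: 20 < 37 → go left; 20 < 24 → go left; 20 > 16 → go right; 20 < 23 → go left; 20 > 19 → go right; 20 < 22 → go left. Place as left child of 22.

69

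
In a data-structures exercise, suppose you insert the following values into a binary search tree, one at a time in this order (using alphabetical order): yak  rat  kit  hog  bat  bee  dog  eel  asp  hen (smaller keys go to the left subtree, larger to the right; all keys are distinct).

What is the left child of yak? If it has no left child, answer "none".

rat

Insert yak: tree is empty, so yak becomes the root.
Insert rat: rat < yak → go left. Place as left child of yak.
Insert kit: kit < yak → go left; kit < rat → go left. Place as left child of rat.
Insert hog: hog < yak → go left; hog < rat → go left; hog < kit → go left. Place as left child of kit.
Insert bat: bat < yak → go left; bat < rat → go left; bat < kit → go left; bat < hog → go left. Place as left child of hog.
Insert bee: bee < yak → go left; bee < rat → go left; bee < kit → go left; bee < hog → go left; bee > bat → go right. Place as right child of bat.
Insert dog: dog < yak → go left; dog < rat → go left; dog < kit → go left; dog < hog → go left; dog > bat → go right; dog > bee → go right. Place as right child of bee.
Insert eel: eel < yak → go left; eel < rat → go left; eel < kit → go left; eel < hog → go left; eel > bat → go right; eel > bee → go right; eel > dog → go right. Place as right child of dog.
Insert asp: asp < yak → go left; asp < rat → go left; asp < kit → go left; asp < hog → go left; asp < bat → go left. Place as left child of bat.
Insert hen: hen < yak → go left; hen < rat → go left; hen < kit → go left; hen < hog → go left; hen > bat → go right; hen > bee → go right; hen > dog → go right; hen > eel → go right. Place as right child of eel.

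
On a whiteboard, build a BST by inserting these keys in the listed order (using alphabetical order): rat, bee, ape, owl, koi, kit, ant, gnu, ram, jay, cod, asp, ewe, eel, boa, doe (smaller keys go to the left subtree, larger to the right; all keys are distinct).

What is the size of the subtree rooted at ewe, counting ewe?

Resulting structure (node: left, right):
  rat: L=bee, R=–
  bee: L=ape, R=owl
  ape: L=ant, R=asp
  owl: L=koi, R=ram
  koi: L=kit, R=–
  kit: L=gnu, R=–
  ant: L=–, R=–
  gnu: L=cod, R=jay
  ram: L=–, R=–
  jay: L=–, R=–
  cod: L=boa, R=ewe
  asp: L=–, R=–
  ewe: L=eel, R=–
  eel: L=doe, R=–
  boa: L=–, R=–
  doe: L=–, R=–

Subtree rooted at ewe contains: ewe, eel, doe — 3 nodes.

3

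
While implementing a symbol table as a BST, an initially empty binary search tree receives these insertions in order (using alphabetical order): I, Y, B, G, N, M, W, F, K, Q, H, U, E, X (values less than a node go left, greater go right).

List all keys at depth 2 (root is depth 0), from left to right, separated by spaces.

G N

Resulting structure (node: left, right):
  I: L=B, R=Y
  Y: L=N, R=–
  B: L=–, R=G
  G: L=F, R=H
  N: L=M, R=W
  M: L=K, R=–
  W: L=Q, R=X
  F: L=E, R=–
  K: L=–, R=–
  Q: L=–, R=U
  H: L=–, R=–
  U: L=–, R=–
  E: L=–, R=–
  X: L=–, R=–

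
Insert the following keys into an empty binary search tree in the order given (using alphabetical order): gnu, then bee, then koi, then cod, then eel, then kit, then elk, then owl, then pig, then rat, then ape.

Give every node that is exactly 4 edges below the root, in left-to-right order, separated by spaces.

elk rat

Insert gnu: tree is empty, so gnu becomes the root.
Insert bee: bee < gnu → go left. Place as left child of gnu.
Insert koi: koi > gnu → go right. Place as right child of gnu.
Insert cod: cod < gnu → go left; cod > bee → go right. Place as right child of bee.
Insert eel: eel < gnu → go left; eel > bee → go right; eel > cod → go right. Place as right child of cod.
Insert kit: kit > gnu → go right; kit < koi → go left. Place as left child of koi.
Insert elk: elk < gnu → go left; elk > bee → go right; elk > cod → go right; elk > eel → go right. Place as right child of eel.
Insert owl: owl > gnu → go right; owl > koi → go right. Place as right child of koi.
Insert pig: pig > gnu → go right; pig > koi → go right; pig > owl → go right. Place as right child of owl.
Insert rat: rat > gnu → go right; rat > koi → go right; rat > owl → go right; rat > pig → go right. Place as right child of pig.
Insert ape: ape < gnu → go left; ape < bee → go left. Place as left child of bee.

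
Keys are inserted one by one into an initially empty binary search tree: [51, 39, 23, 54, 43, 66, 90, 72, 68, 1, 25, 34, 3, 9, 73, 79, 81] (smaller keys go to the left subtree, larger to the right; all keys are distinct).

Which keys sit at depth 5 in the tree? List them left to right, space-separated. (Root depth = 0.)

Insert 51: tree is empty, so 51 becomes the root.
Insert 39: 39 < 51 → go left. Place as left child of 51.
Insert 23: 23 < 51 → go left; 23 < 39 → go left. Place as left child of 39.
Insert 54: 54 > 51 → go right. Place as right child of 51.
Insert 43: 43 < 51 → go left; 43 > 39 → go right. Place as right child of 39.
Insert 66: 66 > 51 → go right; 66 > 54 → go right. Place as right child of 54.
Insert 90: 90 > 51 → go right; 90 > 54 → go right; 90 > 66 → go right. Place as right child of 66.
Insert 72: 72 > 51 → go right; 72 > 54 → go right; 72 > 66 → go right; 72 < 90 → go left. Place as left child of 90.
Insert 68: 68 > 51 → go right; 68 > 54 → go right; 68 > 66 → go right; 68 < 90 → go left; 68 < 72 → go left. Place as left child of 72.
Insert 1: 1 < 51 → go left; 1 < 39 → go left; 1 < 23 → go left. Place as left child of 23.
Insert 25: 25 < 51 → go left; 25 < 39 → go left; 25 > 23 → go right. Place as right child of 23.
Insert 34: 34 < 51 → go left; 34 < 39 → go left; 34 > 23 → go right; 34 > 25 → go right. Place as right child of 25.
Insert 3: 3 < 51 → go left; 3 < 39 → go left; 3 < 23 → go left; 3 > 1 → go right. Place as right child of 1.
Insert 9: 9 < 51 → go left; 9 < 39 → go left; 9 < 23 → go left; 9 > 1 → go right; 9 > 3 → go right. Place as right child of 3.
Insert 73: 73 > 51 → go right; 73 > 54 → go right; 73 > 66 → go right; 73 < 90 → go left; 73 > 72 → go right. Place as right child of 72.
Insert 79: 79 > 51 → go right; 79 > 54 → go right; 79 > 66 → go right; 79 < 90 → go left; 79 > 72 → go right; 79 > 73 → go right. Place as right child of 73.
Insert 81: 81 > 51 → go right; 81 > 54 → go right; 81 > 66 → go right; 81 < 90 → go left; 81 > 72 → go right; 81 > 73 → go right; 81 > 79 → go right. Place as right child of 79.

9 68 73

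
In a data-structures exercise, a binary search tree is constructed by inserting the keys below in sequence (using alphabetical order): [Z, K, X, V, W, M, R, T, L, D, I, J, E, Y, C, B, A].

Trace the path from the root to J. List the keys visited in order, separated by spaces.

Z K D I J

Resulting structure (node: left, right):
  Z: L=K, R=–
  K: L=D, R=X
  X: L=V, R=Y
  V: L=M, R=W
  W: L=–, R=–
  M: L=L, R=R
  R: L=–, R=T
  T: L=–, R=–
  L: L=–, R=–
  D: L=C, R=I
  I: L=E, R=J
  J: L=–, R=–
  E: L=–, R=–
  Y: L=–, R=–
  C: L=B, R=–
  B: L=A, R=–
  A: L=–, R=–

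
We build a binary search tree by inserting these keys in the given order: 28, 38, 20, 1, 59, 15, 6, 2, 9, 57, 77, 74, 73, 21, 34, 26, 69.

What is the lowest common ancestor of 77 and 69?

77

Resulting structure (node: left, right):
  28: L=20, R=38
  38: L=34, R=59
  20: L=1, R=21
  1: L=–, R=15
  59: L=57, R=77
  15: L=6, R=–
  6: L=2, R=9
  2: L=–, R=–
  9: L=–, R=–
  57: L=–, R=–
  77: L=74, R=–
  74: L=73, R=–
  73: L=69, R=–
  21: L=–, R=26
  34: L=–, R=–
  26: L=–, R=–
  69: L=–, R=–

Path to 77: 28 → 38 → 59 → 77
Path to 69: 28 → 38 → 59 → 77 → 74 → 73 → 69
77 lies on both paths and is an ancestor of the other node.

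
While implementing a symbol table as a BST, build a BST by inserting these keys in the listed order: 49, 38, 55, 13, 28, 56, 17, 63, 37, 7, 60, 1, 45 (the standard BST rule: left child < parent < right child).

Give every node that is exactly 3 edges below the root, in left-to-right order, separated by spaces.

Insert 49: tree is empty, so 49 becomes the root.
Insert 38: 38 < 49 → go left. Place as left child of 49.
Insert 55: 55 > 49 → go right. Place as right child of 49.
Insert 13: 13 < 49 → go left; 13 < 38 → go left. Place as left child of 38.
Insert 28: 28 < 49 → go left; 28 < 38 → go left; 28 > 13 → go right. Place as right child of 13.
Insert 56: 56 > 49 → go right; 56 > 55 → go right. Place as right child of 55.
Insert 17: 17 < 49 → go left; 17 < 38 → go left; 17 > 13 → go right; 17 < 28 → go left. Place as left child of 28.
Insert 63: 63 > 49 → go right; 63 > 55 → go right; 63 > 56 → go right. Place as right child of 56.
Insert 37: 37 < 49 → go left; 37 < 38 → go left; 37 > 13 → go right; 37 > 28 → go right. Place as right child of 28.
Insert 7: 7 < 49 → go left; 7 < 38 → go left; 7 < 13 → go left. Place as left child of 13.
Insert 60: 60 > 49 → go right; 60 > 55 → go right; 60 > 56 → go right; 60 < 63 → go left. Place as left child of 63.
Insert 1: 1 < 49 → go left; 1 < 38 → go left; 1 < 13 → go left; 1 < 7 → go left. Place as left child of 7.
Insert 45: 45 < 49 → go left; 45 > 38 → go right. Place as right child of 38.

7 28 63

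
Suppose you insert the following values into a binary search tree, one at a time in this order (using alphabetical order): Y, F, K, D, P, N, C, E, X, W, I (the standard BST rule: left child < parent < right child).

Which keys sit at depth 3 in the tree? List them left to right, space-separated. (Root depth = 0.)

Y: root
F: left child of Y (depth 1)
K: right child of F (depth 2)
D: left child of F (depth 2)
P: right child of K (depth 3)
N: left child of P (depth 4)
C: left child of D (depth 3)
E: right child of D (depth 3)
X: right child of P (depth 4)
W: left child of X (depth 5)
I: left child of K (depth 3)

C E I P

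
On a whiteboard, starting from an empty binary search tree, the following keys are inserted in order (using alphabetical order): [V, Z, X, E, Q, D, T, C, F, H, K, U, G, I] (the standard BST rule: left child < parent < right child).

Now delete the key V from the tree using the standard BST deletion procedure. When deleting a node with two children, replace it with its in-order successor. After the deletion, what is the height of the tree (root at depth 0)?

6

Insert V: tree is empty, so V becomes the root.
Insert Z: Z > V → go right. Place as right child of V.
Insert X: X > V → go right; X < Z → go left. Place as left child of Z.
Insert E: E < V → go left. Place as left child of V.
Insert Q: Q < V → go left; Q > E → go right. Place as right child of E.
Insert D: D < V → go left; D < E → go left. Place as left child of E.
Insert T: T < V → go left; T > E → go right; T > Q → go right. Place as right child of Q.
Insert C: C < V → go left; C < E → go left; C < D → go left. Place as left child of D.
Insert F: F < V → go left; F > E → go right; F < Q → go left. Place as left child of Q.
Insert H: H < V → go left; H > E → go right; H < Q → go left; H > F → go right. Place as right child of F.
Insert K: K < V → go left; K > E → go right; K < Q → go left; K > F → go right; K > H → go right. Place as right child of H.
Insert U: U < V → go left; U > E → go right; U > Q → go right; U > T → go right. Place as right child of T.
Insert G: G < V → go left; G > E → go right; G < Q → go left; G > F → go right; G < H → go left. Place as left child of H.
Insert I: I < V → go left; I > E → go right; I < Q → go left; I > F → go right; I > H → go right; I < K → go left. Place as left child of K.

Delete V (two children — replace with in-order successor).
After deletion, deepest node is I at depth 6.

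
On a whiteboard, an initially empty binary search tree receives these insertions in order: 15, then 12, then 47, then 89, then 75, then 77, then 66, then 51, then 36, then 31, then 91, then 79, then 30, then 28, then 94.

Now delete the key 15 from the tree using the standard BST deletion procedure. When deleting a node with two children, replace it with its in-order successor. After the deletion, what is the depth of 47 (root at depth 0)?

1

15: root
12: left child of 15 (depth 1)
47: right child of 15 (depth 1)
89: right child of 47 (depth 2)
75: left child of 89 (depth 3)
77: right child of 75 (depth 4)
66: left child of 75 (depth 4)
51: left child of 66 (depth 5)
36: left child of 47 (depth 2)
31: left child of 36 (depth 3)
91: right child of 89 (depth 3)
79: right child of 77 (depth 5)
30: left child of 31 (depth 4)
28: left child of 30 (depth 5)
94: right child of 91 (depth 4)

Delete 15 (two children — replace with in-order successor).
After deletion, path to 47: 28 → 47.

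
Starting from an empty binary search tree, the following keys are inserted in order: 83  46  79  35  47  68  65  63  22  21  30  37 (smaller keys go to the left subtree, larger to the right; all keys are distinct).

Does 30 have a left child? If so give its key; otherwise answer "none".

none

Insert 83: tree is empty, so 83 becomes the root.
Insert 46: 46 < 83 → go left. Place as left child of 83.
Insert 79: 79 < 83 → go left; 79 > 46 → go right. Place as right child of 46.
Insert 35: 35 < 83 → go left; 35 < 46 → go left. Place as left child of 46.
Insert 47: 47 < 83 → go left; 47 > 46 → go right; 47 < 79 → go left. Place as left child of 79.
Insert 68: 68 < 83 → go left; 68 > 46 → go right; 68 < 79 → go left; 68 > 47 → go right. Place as right child of 47.
Insert 65: 65 < 83 → go left; 65 > 46 → go right; 65 < 79 → go left; 65 > 47 → go right; 65 < 68 → go left. Place as left child of 68.
Insert 63: 63 < 83 → go left; 63 > 46 → go right; 63 < 79 → go left; 63 > 47 → go right; 63 < 68 → go left; 63 < 65 → go left. Place as left child of 65.
Insert 22: 22 < 83 → go left; 22 < 46 → go left; 22 < 35 → go left. Place as left child of 35.
Insert 21: 21 < 83 → go left; 21 < 46 → go left; 21 < 35 → go left; 21 < 22 → go left. Place as left child of 22.
Insert 30: 30 < 83 → go left; 30 < 46 → go left; 30 < 35 → go left; 30 > 22 → go right. Place as right child of 22.
Insert 37: 37 < 83 → go left; 37 < 46 → go left; 37 > 35 → go right. Place as right child of 35.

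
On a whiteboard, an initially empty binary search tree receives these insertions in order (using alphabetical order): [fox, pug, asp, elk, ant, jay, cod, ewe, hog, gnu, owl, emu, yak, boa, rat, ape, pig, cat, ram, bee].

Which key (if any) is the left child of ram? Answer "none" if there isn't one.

none

Insert fox: tree is empty, so fox becomes the root.
Insert pug: pug > fox → go right. Place as right child of fox.
Insert asp: asp < fox → go left. Place as left child of fox.
Insert elk: elk < fox → go left; elk > asp → go right. Place as right child of asp.
Insert ant: ant < fox → go left; ant < asp → go left. Place as left child of asp.
Insert jay: jay > fox → go right; jay < pug → go left. Place as left child of pug.
Insert cod: cod < fox → go left; cod > asp → go right; cod < elk → go left. Place as left child of elk.
Insert ewe: ewe < fox → go left; ewe > asp → go right; ewe > elk → go right. Place as right child of elk.
Insert hog: hog > fox → go right; hog < pug → go left; hog < jay → go left. Place as left child of jay.
Insert gnu: gnu > fox → go right; gnu < pug → go left; gnu < jay → go left; gnu < hog → go left. Place as left child of hog.
Insert owl: owl > fox → go right; owl < pug → go left; owl > jay → go right. Place as right child of jay.
Insert emu: emu < fox → go left; emu > asp → go right; emu > elk → go right; emu < ewe → go left. Place as left child of ewe.
Insert yak: yak > fox → go right; yak > pug → go right. Place as right child of pug.
Insert boa: boa < fox → go left; boa > asp → go right; boa < elk → go left; boa < cod → go left. Place as left child of cod.
Insert rat: rat > fox → go right; rat > pug → go right; rat < yak → go left. Place as left child of yak.
Insert ape: ape < fox → go left; ape < asp → go left; ape > ant → go right. Place as right child of ant.
Insert pig: pig > fox → go right; pig < pug → go left; pig > jay → go right; pig > owl → go right. Place as right child of owl.
Insert cat: cat < fox → go left; cat > asp → go right; cat < elk → go left; cat < cod → go left; cat > boa → go right. Place as right child of boa.
Insert ram: ram > fox → go right; ram > pug → go right; ram < yak → go left; ram < rat → go left. Place as left child of rat.
Insert bee: bee < fox → go left; bee > asp → go right; bee < elk → go left; bee < cod → go left; bee < boa → go left. Place as left child of boa.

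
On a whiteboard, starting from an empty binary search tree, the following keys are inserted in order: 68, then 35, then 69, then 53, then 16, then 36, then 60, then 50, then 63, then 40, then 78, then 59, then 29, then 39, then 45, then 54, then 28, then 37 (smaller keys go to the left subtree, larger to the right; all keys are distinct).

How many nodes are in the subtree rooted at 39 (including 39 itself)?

Resulting structure (node: left, right):
  68: L=35, R=69
  35: L=16, R=53
  69: L=–, R=78
  53: L=36, R=60
  16: L=–, R=29
  36: L=–, R=50
  60: L=59, R=63
  50: L=40, R=–
  63: L=–, R=–
  40: L=39, R=45
  78: L=–, R=–
  59: L=54, R=–
  29: L=28, R=–
  39: L=37, R=–
  45: L=–, R=–
  54: L=–, R=–
  28: L=–, R=–
  37: L=–, R=–

Subtree rooted at 39 contains: 39, 37 — 2 nodes.

2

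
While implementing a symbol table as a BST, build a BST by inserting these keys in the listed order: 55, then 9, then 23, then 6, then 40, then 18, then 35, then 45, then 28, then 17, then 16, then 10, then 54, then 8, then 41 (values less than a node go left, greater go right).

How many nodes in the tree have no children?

Insert 55: tree is empty, so 55 becomes the root.
Insert 9: 9 < 55 → go left. Place as left child of 55.
Insert 23: 23 < 55 → go left; 23 > 9 → go right. Place as right child of 9.
Insert 6: 6 < 55 → go left; 6 < 9 → go left. Place as left child of 9.
Insert 40: 40 < 55 → go left; 40 > 9 → go right; 40 > 23 → go right. Place as right child of 23.
Insert 18: 18 < 55 → go left; 18 > 9 → go right; 18 < 23 → go left. Place as left child of 23.
Insert 35: 35 < 55 → go left; 35 > 9 → go right; 35 > 23 → go right; 35 < 40 → go left. Place as left child of 40.
Insert 45: 45 < 55 → go left; 45 > 9 → go right; 45 > 23 → go right; 45 > 40 → go right. Place as right child of 40.
Insert 28: 28 < 55 → go left; 28 > 9 → go right; 28 > 23 → go right; 28 < 40 → go left; 28 < 35 → go left. Place as left child of 35.
Insert 17: 17 < 55 → go left; 17 > 9 → go right; 17 < 23 → go left; 17 < 18 → go left. Place as left child of 18.
Insert 16: 16 < 55 → go left; 16 > 9 → go right; 16 < 23 → go left; 16 < 18 → go left; 16 < 17 → go left. Place as left child of 17.
Insert 10: 10 < 55 → go left; 10 > 9 → go right; 10 < 23 → go left; 10 < 18 → go left; 10 < 17 → go left; 10 < 16 → go left. Place as left child of 16.
Insert 54: 54 < 55 → go left; 54 > 9 → go right; 54 > 23 → go right; 54 > 40 → go right; 54 > 45 → go right. Place as right child of 45.
Insert 8: 8 < 55 → go left; 8 < 9 → go left; 8 > 6 → go right. Place as right child of 6.
Insert 41: 41 < 55 → go left; 41 > 9 → go right; 41 > 23 → go right; 41 > 40 → go right; 41 < 45 → go left. Place as left child of 45.

Leaves: 8, 10, 28, 41, 54 — 5 in total.

5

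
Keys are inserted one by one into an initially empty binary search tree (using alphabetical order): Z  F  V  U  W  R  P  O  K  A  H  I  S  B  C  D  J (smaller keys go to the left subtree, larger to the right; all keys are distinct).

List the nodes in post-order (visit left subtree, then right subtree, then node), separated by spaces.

D C B A J I H K O P S R U W V F Z

Z: root
F: left child of Z (depth 1)
V: right child of F (depth 2)
U: left child of V (depth 3)
W: right child of V (depth 3)
R: left child of U (depth 4)
P: left child of R (depth 5)
O: left child of P (depth 6)
K: left child of O (depth 7)
A: left child of F (depth 2)
H: left child of K (depth 8)
I: right child of H (depth 9)
S: right child of R (depth 5)
B: right child of A (depth 3)
C: right child of B (depth 4)
D: right child of C (depth 5)
J: right child of I (depth 10)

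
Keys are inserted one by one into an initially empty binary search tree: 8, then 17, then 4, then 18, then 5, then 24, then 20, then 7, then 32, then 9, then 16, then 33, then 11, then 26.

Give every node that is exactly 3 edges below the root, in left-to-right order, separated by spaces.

8: root
17: right child of 8 (depth 1)
4: left child of 8 (depth 1)
18: right child of 17 (depth 2)
5: right child of 4 (depth 2)
24: right child of 18 (depth 3)
20: left child of 24 (depth 4)
7: right child of 5 (depth 3)
32: right child of 24 (depth 4)
9: left child of 17 (depth 2)
16: right child of 9 (depth 3)
33: right child of 32 (depth 5)
11: left child of 16 (depth 4)
26: left child of 32 (depth 5)

7 16 24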